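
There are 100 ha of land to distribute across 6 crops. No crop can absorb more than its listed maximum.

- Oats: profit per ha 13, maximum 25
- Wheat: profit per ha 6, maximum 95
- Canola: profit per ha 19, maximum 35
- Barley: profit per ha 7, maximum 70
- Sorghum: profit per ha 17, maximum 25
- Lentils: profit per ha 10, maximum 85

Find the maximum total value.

Highest profit per ha first: Canola 19 > Sorghum 17 > Oats 13 > Lentils 10 > Barley 7 > Wheat 6.
Canola: +35 to 35 (cap) — 65 left.
Give Sorghum 25 to hit its cap of 25 — 40 left.
Oats: +25 to 25 (cap) — 15 left.
Lentils has room for 85 but only 15 remain, so it gets 15.
Total = 13×25 + 19×35 + 17×25 + 10×15 = 1565.

1565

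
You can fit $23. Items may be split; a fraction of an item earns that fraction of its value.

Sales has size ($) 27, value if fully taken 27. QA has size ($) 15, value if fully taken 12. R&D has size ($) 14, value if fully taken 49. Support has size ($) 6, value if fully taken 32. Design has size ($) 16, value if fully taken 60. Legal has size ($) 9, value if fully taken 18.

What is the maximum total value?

95.5

Best value per unit of size first: Support 32/6≈5.33, Design 60/16≈3.75, R&D 49/14≈3.5, Legal 18/9≈2, Sales 27/27≈1, QA 12/15≈0.8.
Support: take in full, 6 $ for value 32 → 17 left.
Take all of Design (16 $, value 60) → 1 $ left.
1 $ left: a 1/14 share of R&D gives 49×1/14 = 3.5.
Total value = 95.5.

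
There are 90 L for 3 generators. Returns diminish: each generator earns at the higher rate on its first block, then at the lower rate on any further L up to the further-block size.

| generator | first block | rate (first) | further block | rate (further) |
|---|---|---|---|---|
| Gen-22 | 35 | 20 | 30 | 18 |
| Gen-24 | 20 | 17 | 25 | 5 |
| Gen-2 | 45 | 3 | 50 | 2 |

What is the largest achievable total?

Treat each block as its own option and order by rate: Gen-22/T1 20 > Gen-22/T2 18 > Gen-24/T1 17 > Gen-24/T2 5 > Gen-2/T1 3 > Gen-2/T2 2.
Gen-22/T1 (20): +35 ; 55 left.
Gen-22/T2 (18): +30 ; 25 left.
Fill Gen-24 T1 block (20 at 17) ; 5 left.
Gen-24/T2: +5 of 25 at 5; pool empty.
Total = 20×35 + 18×30 + 17×20 + 5×5 = 1605.

1605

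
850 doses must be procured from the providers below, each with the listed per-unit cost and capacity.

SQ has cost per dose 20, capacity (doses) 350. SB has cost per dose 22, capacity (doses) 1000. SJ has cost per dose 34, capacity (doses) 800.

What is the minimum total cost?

Fill from the cheapest provider first.
SQ (20): use full 350 → 500 doses to go.
SB (22): take the remaining 500 → done.
SJ: unused.
Cost = 350×20 + 500×22 = 18000.

18000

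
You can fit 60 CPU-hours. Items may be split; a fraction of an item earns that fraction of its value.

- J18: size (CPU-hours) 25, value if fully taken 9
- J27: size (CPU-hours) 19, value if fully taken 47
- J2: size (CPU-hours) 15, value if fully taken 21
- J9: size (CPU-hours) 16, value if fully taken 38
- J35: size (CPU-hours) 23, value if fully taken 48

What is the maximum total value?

Rank by value-to-size ratio: J27 47/19≈2.47, J9 38/16≈2.38, J35 48/23≈2.09, J2 21/15≈1.4, J18 9/25≈0.36.
All 19 CPU-hours of J27 fit (value 47) ; 41 remain.
All 16 CPU-hours of J9 fit (value 38) ; 25 remain.
Take all of J35 (23 CPU-hours, value 48) ; 2 CPU-hours left.
Fill the last 2 CPU-hours with part of J2: 2/15 of it earns 2.8.
Total value = 135.8.

135.8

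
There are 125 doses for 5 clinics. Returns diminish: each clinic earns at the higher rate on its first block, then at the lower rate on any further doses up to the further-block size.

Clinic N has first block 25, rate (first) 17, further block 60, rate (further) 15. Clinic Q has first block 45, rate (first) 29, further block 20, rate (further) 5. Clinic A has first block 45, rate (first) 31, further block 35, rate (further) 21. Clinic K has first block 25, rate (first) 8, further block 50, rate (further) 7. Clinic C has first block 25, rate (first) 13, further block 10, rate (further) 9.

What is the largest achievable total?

3435

Order all 10 blocks by rate: Clinic A/T1 31 > Clinic Q/T1 29 > Clinic A/T2 21 > Clinic N/T1 17 > Clinic N/T2 15 > Clinic C/T1 13 > Clinic C/T2 9 > Clinic K/T1 8 > Clinic K/T2 7 > Clinic Q/T2 5.
Fill Clinic A T1 block (45 at 31) — 80 left.
Clinic Q T1 at 29: fill all 45 — 35 left.
Clinic A/T2 (21): +35 — 0 left.
Total = 31×45 + 29×45 + 21×35 = 3435.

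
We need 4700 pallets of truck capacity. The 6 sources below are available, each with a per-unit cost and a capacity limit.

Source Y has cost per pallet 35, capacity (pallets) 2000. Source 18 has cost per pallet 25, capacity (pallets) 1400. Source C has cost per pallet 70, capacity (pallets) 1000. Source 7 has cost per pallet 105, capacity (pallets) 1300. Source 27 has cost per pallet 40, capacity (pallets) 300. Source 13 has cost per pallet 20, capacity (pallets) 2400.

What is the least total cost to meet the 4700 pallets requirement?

114500

Cheapest first:
Take 2400 from Source 13 at 20 → need 2300 more.
Source 18 (25): use full 1400 → 900 pallets to go.
Take 900 from Source Y at 35 to finish.
Source 27, Source C, Source 7: unused.
Cost = 2400×20 + 1400×25 + 900×35 = 114500.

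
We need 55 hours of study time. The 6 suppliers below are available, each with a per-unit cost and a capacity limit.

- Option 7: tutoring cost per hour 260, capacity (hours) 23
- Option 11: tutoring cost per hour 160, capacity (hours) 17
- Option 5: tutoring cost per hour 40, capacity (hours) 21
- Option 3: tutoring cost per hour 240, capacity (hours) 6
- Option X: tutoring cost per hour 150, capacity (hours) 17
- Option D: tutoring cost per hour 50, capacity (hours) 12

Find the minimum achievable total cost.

Fill from the cheapest supplier first.
Take 21 from Option 5 at 40 ; need 34 more.
Option D at 50: take all 12 hours ; 22 still needed.
Option X (150): use full 17 ; 5 hours to go.
Option 11 at 160: take 5 of its 17 ; requirement met.
Option 3, Option 7: unused.
Cost = 21×40 + 12×50 + 17×150 + 5×160 = 4790.

4790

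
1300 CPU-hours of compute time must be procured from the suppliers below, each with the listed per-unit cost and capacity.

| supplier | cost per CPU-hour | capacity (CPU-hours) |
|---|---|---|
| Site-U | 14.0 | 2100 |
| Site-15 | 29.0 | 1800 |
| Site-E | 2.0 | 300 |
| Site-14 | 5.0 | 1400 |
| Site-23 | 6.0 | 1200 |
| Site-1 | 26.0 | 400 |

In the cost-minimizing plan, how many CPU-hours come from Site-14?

1000

Use suppliers in increasing cost order.
Site-E (2.0): use full 300 → 1000 CPU-hours to go.
Site-14 (5.0): take the remaining 1000 → done.
Site-23, Site-U, Site-1, Site-15: unused.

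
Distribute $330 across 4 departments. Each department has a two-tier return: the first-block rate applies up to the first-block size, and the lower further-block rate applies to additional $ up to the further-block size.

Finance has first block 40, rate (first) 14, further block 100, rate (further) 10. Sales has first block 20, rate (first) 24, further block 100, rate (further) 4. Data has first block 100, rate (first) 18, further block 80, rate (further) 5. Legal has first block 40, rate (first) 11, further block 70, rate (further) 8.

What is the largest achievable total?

4520

Order all 8 blocks by rate: Sales/tier1 24 > Data/tier1 18 > Finance/tier1 14 > Legal/tier1 11 > Finance/tier2 10 > Legal/tier2 8 > Data/tier2 5 > Sales/tier2 4.
Sales/tier1 (24): +20 — 310 left.
Data tier1 at 18: fill all 100 — 210 left.
Finance/tier1 (14): +40 — 170 left.
Legal/tier1 (11): +40 — 130 left.
Finance/tier2 (10): +100 — 30 left.
Legal/tier2: +30 of 70 at 8; pool empty.
Total = 24×20 + 18×100 + 14×40 + 11×40 + 10×100 + 8×30 = 4520.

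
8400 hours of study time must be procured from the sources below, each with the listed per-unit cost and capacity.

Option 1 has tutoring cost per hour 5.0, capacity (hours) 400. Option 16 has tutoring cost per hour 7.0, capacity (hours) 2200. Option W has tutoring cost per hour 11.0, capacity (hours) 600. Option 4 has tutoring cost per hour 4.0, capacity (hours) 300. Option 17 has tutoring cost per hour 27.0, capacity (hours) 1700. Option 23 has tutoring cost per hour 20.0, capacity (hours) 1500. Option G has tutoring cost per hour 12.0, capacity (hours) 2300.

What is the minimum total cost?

112500

Cheapest first:
Option 4 at 4.0: take all 300 hours — 8100 still needed.
Option 1 at 5.0: take all 400 hours — 7700 still needed.
Take 2200 from Option 16 at 7.0 — need 5500 more.
Take 600 from Option W at 11.0 — need 4900 more.
Option G at 12.0: take all 2300 hours — 2600 still needed.
Option 23 (20.0): use full 1500 — 1100 hours to go.
Option 17 at 27.0: take 1100 of its 1700 — requirement met.
Cost = 300×4.0 + 400×5.0 + 2200×7.0 + 600×11.0 + 2300×12.0 + 1500×20.0 + 1100×27.0 = 112500.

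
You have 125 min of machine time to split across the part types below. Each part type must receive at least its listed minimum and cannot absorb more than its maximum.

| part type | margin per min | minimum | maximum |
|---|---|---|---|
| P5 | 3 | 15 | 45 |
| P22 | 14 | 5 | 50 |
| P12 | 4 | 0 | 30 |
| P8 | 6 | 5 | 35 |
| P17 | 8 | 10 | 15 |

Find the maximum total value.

Meeting every minimum uses 15+5+0+5+10 = 35 min, leaving 90.
Order the part types by margin per min: P22 14 > P17 8 > P8 6 > P12 4 > P5 3.
Give P22 45 more to hit its cap of 50 → 45 left.
P17: +5 to 15 (cap) → 40 left.
P8: +30 to 35 (cap) → 10 left.
P12 has room for 30 more but only 10 remain, so it gets 10.
Total = 3×15 + 14×50 + 4×10 + 6×35 + 8×15 = 1115.

1115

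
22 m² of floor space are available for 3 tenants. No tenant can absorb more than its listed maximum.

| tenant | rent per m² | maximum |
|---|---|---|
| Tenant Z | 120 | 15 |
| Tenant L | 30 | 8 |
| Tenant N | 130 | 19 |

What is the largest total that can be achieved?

2830

Rank by rent per m²: Tenant N 130 > Tenant Z 120 > Tenant L 30.
Give Tenant N 19 to hit its cap of 19 → 3 left.
Only 3 left; Tenant Z takes them to reach 3.
Total = 120×3 + 130×19 = 2830.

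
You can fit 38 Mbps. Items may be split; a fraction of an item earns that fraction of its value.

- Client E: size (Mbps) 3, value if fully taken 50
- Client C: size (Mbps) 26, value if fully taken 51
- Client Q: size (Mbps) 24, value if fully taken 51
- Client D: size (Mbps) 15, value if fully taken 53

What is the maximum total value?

Sort by value density: Client E 50/3≈16.7, Client D 53/15≈3.53, Client Q 51/24≈2.12, Client C 51/26≈1.96.
Client E: take in full, 3 Mbps for value 50 — 35 left.
Take all of Client D (15 Mbps, value 53) — 20 Mbps left.
Only 20 Mbps remain; take 20/24 of Client Q for value 51×20/24 = 42.5.
Total value = 145.5.

145.5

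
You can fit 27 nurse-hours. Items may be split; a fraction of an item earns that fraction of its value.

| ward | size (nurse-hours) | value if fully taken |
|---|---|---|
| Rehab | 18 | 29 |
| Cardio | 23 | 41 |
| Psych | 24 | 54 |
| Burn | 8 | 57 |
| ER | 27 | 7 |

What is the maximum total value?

99.75

Sort by value density: Burn 57/8≈7.12, Psych 54/24≈2.25, Cardio 41/23≈1.78, Rehab 29/18≈1.61, ER 7/27≈0.259.
Burn: take in full, 8 nurse-hours for value 57 → 19 left.
19 nurse-hours left: a 19/24 share of Psych gives 54×19/24 = 42.75.
Total value = 99.75.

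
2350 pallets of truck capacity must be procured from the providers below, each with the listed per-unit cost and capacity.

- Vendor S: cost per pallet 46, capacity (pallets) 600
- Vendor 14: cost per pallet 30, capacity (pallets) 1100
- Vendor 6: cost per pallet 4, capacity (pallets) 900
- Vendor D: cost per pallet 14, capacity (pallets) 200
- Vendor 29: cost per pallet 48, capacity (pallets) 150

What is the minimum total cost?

Cheapest first:
Vendor 6 at 4: take all 900 pallets ; 1450 still needed.
Take 200 from Vendor D at 14 ; need 1250 more.
Vendor 14 at 30: take all 1100 pallets ; 150 still needed.
Take 150 from Vendor S at 46 to finish.
Vendor 29: unused.
Cost = 900×4 + 200×14 + 1100×30 + 150×46 = 46300.

46300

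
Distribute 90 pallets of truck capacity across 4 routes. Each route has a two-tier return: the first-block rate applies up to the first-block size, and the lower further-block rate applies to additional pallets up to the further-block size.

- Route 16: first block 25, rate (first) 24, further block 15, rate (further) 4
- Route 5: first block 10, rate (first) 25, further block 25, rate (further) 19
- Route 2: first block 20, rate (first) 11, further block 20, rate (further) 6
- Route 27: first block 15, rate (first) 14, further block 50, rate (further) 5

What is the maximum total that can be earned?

1700

Order all 8 blocks by rate: Route 5/first 25 > Route 16/first 24 > Route 5/second 19 > Route 27/first 14 > Route 2/first 11 > Route 2/second 6 > Route 27/second 5 > Route 16/second 4.
Route 5 first at 25: fill all 10 → 80 left.
Route 16/first (24): +25 → 55 left.
Fill Route 5 second block (25 at 19) → 30 left.
Route 27/first (14): +15 → 15 left.
Route 2 first at 11: only 15 left, fill 15.
Total = 25×10 + 24×25 + 19×25 + 14×15 + 11×15 = 1700.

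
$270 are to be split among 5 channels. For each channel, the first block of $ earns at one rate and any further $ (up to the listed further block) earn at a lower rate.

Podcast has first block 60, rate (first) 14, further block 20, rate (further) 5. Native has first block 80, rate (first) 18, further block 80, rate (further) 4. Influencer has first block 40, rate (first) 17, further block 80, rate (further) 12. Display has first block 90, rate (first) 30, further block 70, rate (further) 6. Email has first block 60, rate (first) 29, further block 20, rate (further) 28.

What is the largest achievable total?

Rank every tier by rate: Display/T1 30 > Email/T1 29 > Email/T2 28 > Native/T1 18 > Influencer/T1 17 > Podcast/T1 14 > Influencer/T2 12 > Display/T2 6 > Podcast/T2 5 > Native/T2 4.
Display T1 at 30: fill all 90 — 180 left.
Email/T1 (29): +60 — 120 left.
Email/T2 (28): +20 — 100 left.
Fill Native T1 block (80 at 18) — 20 left.
Influencer T1 at 17: only 20 left, fill 20.
Total = 30×90 + 29×60 + 28×20 + 18×80 + 17×20 = 6780.

6780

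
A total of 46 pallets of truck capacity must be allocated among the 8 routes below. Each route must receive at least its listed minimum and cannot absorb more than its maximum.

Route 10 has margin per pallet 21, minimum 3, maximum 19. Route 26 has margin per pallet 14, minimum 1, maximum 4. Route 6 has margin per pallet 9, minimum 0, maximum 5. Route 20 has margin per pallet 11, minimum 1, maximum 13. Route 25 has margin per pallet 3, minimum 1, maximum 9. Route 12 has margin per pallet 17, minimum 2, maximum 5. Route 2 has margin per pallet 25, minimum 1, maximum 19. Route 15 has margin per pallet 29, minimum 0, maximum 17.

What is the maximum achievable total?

Meeting every minimum uses 3+1+0+1+1+2+1+0 = 9 pallets, leaving 37.
Rank by margin per pallet: Route 15 29 > Route 2 25 > Route 10 21 > Route 12 17 > Route 26 14 > Route 20 11 > Route 6 9 > Route 25 3.
Give Route 15 17 more to hit its cap of 17 — 20 left.
Route 2: +18 to 19 (cap) — 2 left.
Only 2 left; Route 10 takes them to reach 5.
Total = 21×5 + 14×1 + 11×1 + 3×1 + 17×2 + 25×19 + 29×17 = 1135.

1135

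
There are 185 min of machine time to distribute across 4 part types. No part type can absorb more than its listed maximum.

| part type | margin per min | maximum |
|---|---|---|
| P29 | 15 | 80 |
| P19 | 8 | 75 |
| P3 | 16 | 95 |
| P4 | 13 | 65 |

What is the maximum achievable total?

2850

Highest margin per min first: P3 16 > P29 15 > P4 13 > P19 8.
Give P3 95 to hit its cap of 95 — 90 left.
P29 takes 80 to reach its cap of 80 — 10 left.
P4 has room for 65 but only 10 remain, so it gets 10.
Total = 15×80 + 16×95 + 13×10 = 2850.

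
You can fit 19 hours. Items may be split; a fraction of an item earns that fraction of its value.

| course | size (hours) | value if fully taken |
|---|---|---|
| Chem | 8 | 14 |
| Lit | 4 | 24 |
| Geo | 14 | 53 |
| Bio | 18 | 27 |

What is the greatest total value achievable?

Rank by value-to-size ratio: Lit 24/4≈6, Geo 53/14≈3.79, Chem 14/8≈1.75, Bio 27/18≈1.5.
All 4 hours of Lit fit (value 24) ; 15 remain.
Geo: take in full, 14 hours for value 53 ; 1 left.
Only 1 hours remain; take 1/8 of Chem for value 14×1/8 = 1.75.
Total value = 78.75.

78.75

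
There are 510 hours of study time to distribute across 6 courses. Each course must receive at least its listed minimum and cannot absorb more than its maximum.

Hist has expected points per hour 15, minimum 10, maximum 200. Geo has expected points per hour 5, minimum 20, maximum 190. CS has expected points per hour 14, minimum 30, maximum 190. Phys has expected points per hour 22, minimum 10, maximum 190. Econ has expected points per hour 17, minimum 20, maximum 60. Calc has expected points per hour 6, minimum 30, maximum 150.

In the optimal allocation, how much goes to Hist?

180

Meeting every minimum uses 10+20+30+10+20+30 = 120 hours, leaving 390.
Order the courses by expected points per hour: Phys 22 > Econ 17 > Hist 15 > CS 14 > Calc 6 > Geo 5.
Phys: +180 to 190 (cap) ; 210 left.
Give Econ 40 more to hit its cap of 60 ; 170 left.
Hist: +170 (room for 190) → 180. Pool exhausted.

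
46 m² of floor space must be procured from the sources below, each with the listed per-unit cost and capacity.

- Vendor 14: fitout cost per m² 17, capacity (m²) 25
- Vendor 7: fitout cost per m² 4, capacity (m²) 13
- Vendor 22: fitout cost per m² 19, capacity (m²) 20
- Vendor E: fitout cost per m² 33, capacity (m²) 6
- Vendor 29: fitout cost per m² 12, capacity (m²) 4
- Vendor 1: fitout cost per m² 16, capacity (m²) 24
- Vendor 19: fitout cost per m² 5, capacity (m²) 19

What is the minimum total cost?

Fill from the cheapest source first.
Vendor 7 at 4: take all 13 m² ; 33 still needed.
Vendor 19 (5): use full 19 ; 14 m² to go.
Vendor 29 (12): use full 4 ; 10 m² to go.
Vendor 1 at 16: take 10 of its 24 ; requirement met.
Vendor 14, Vendor 22, Vendor E: unused.
Cost = 13×4 + 19×5 + 4×12 + 10×16 = 355.

355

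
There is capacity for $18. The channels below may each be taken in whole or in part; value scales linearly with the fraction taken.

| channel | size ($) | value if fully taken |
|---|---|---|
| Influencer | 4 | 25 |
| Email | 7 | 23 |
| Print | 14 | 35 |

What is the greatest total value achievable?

65.5

Sort by value density: Influencer 25/4≈6.25, Email 23/7≈3.29, Print 35/14≈2.5.
Influencer: take in full, 4 $ for value 25 → 14 left.
Take all of Email (7 $, value 23) → 7 $ left.
Only 7 $ remain; take 7/14 of Print for value 35×7/14 = 17.5.
Total value = 65.5.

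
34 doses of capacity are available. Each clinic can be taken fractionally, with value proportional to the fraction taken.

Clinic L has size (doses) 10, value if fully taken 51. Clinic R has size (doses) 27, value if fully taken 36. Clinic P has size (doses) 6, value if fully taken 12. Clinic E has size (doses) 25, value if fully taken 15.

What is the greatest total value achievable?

87

Best value per unit of size first: Clinic L 51/10≈5.1, Clinic P 12/6≈2, Clinic R 36/27≈1.33, Clinic E 15/25≈0.6.
Clinic L: take in full, 10 doses for value 51 ; 24 left.
All 6 doses of Clinic P fit (value 12) ; 18 remain.
18 doses left: a 18/27 share of Clinic R gives 36×18/27 = 24.
Total value = 87.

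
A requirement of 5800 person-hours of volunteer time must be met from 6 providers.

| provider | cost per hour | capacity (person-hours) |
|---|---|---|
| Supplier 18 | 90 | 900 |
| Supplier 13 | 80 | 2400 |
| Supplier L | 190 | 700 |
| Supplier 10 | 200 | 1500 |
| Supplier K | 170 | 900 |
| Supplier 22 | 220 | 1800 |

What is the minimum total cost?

739000

Use providers in increasing cost order.
Take 2400 from Supplier 13 at 80 ; need 3400 more.
Take 900 from Supplier 18 at 90 ; need 2500 more.
Supplier K (170): use full 900 ; 1600 person-hours to go.
Supplier L (190): use full 700 ; 900 person-hours to go.
Supplier 10 at 200: take 900 of its 1500 ; requirement met.
Supplier 22: unused.
Cost = 2400×80 + 900×90 + 900×170 + 700×190 + 900×200 = 739000.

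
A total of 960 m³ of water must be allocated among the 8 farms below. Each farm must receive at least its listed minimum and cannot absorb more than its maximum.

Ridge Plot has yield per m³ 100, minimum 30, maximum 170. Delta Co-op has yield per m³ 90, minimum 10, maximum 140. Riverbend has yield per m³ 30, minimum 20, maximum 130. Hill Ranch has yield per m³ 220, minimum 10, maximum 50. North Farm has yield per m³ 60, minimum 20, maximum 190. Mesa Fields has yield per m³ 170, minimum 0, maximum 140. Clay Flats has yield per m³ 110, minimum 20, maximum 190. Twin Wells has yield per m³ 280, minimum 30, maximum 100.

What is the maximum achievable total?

122900

Meeting every minimum uses 30+10+20+10+20+0+20+30 = 140 m³, leaving 820.
Highest yield per m³ first: Twin Wells 280 > Hill Ranch 220 > Mesa Fields 170 > Clay Flats 110 > Ridge Plot 100 > Delta Co-op 90 > North Farm 60 > Riverbend 30.
Twin Wells: +70 to 100 (cap) → 750 left.
Hill Ranch takes 40 more to reach its cap of 50 → 710 left.
Give Mesa Fields 140 more to hit its cap of 140 → 570 left.
Clay Flats: +170 to 190 (cap) → 400 left.
Ridge Plot takes 140 more to reach its cap of 170 → 260 left.
Delta Co-op: +130 to 140 (cap) → 130 left.
Only 130 left; North Farm takes them to reach 150.
Total = 100×170 + 90×140 + 30×20 + 220×50 + 60×150 + 170×140 + 110×190 + 280×100 = 122900.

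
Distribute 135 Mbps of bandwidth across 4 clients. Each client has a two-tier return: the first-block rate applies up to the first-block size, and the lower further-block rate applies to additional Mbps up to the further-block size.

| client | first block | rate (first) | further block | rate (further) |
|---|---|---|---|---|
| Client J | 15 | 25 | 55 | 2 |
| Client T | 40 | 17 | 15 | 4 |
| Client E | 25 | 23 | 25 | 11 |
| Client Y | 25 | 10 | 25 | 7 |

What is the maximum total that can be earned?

Order all 8 blocks by rate: Client J/first 25 > Client E/first 23 > Client T/first 17 > Client E/second 11 > Client Y/first 10 > Client Y/second 7 > Client T/second 4 > Client J/second 2.
Fill Client J first block (15 at 25) ; 120 left.
Client E first at 23: fill all 25 ; 95 left.
Client T/first (17): +40 ; 55 left.
Client E second at 11: fill all 25 ; 30 left.
Client Y first at 10: fill all 25 ; 5 left.
5 remain; put them into Client Y second at 7.
Total = 25×15 + 23×25 + 17×40 + 11×25 + 10×25 + 7×5 = 2190.

2190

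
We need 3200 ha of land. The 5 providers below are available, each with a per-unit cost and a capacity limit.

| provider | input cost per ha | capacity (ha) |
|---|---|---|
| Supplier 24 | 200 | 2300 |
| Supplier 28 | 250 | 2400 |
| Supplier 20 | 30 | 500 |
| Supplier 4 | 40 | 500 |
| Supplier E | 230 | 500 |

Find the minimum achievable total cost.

475000

Fill from the cheapest provider first.
Supplier 20 at 30: take all 500 ha — 2700 still needed.
Supplier 4 at 40: take all 500 ha — 2200 still needed.
Supplier 24 (200): take the remaining 2200 — done.
Supplier E, Supplier 28: unused.
Cost = 500×30 + 500×40 + 2200×200 = 475000.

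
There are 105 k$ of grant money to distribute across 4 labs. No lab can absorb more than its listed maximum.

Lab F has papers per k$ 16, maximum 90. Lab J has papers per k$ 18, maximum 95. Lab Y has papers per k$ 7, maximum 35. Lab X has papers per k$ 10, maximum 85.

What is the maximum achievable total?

Order the labs by papers per k$: Lab J 18 > Lab F 16 > Lab X 10 > Lab Y 7.
Lab J: +95 to 95 (cap) — 10 left.
Lab F: +10 (room for 90) → 10. Pool exhausted.
Total = 16×10 + 18×95 = 1870.

1870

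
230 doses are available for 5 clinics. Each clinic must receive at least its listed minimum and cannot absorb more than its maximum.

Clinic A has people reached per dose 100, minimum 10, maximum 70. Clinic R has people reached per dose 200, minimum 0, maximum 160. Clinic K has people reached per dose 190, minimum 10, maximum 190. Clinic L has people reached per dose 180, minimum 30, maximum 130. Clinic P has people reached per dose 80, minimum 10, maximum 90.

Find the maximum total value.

Meeting every minimum uses 10+0+10+30+10 = 60 doses, leaving 170.
Order the clinics by people reached per dose: Clinic R 200 > Clinic K 190 > Clinic L 180 > Clinic A 100 > Clinic P 80.
Give Clinic R 160 more to hit its cap of 160 — 10 left.
Clinic K has room for 180 more but only 10 remain, so it gets 20.
Total = 100×10 + 200×160 + 190×20 + 180×30 + 80×10 = 43000.

43000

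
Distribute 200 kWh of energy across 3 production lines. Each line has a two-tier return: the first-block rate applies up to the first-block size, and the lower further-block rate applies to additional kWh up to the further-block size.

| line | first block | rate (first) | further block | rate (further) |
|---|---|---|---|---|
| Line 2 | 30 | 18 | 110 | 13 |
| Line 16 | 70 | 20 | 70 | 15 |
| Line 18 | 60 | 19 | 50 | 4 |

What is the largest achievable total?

3680

Treat each block as its own option and order by rate: Line 16/tier1 20 > Line 18/tier1 19 > Line 2/tier1 18 > Line 16/tier2 15 > Line 2/tier2 13 > Line 18/tier2 4.
Fill Line 16 tier1 block (70 at 20) ; 130 left.
Fill Line 18 tier1 block (60 at 19) ; 70 left.
Line 2/tier1 (18): +30 ; 40 left.
Line 16 tier2 at 15: only 40 left, fill 40.
Total = 20×70 + 19×60 + 18×30 + 15×40 = 3680.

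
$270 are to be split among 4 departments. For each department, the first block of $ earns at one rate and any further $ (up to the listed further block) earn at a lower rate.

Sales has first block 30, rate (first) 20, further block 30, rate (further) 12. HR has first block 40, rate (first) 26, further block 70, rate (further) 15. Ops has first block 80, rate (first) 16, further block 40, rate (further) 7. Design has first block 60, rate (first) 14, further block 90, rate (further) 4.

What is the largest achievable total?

Rank every tier by rate: HR/first 26 > Sales/first 20 > Ops/first 16 > HR/second 15 > Design/first 14 > Sales/second 12 > Ops/second 7 > Design/second 4.
HR/first (26): +40 → 230 left.
Sales first at 20: fill all 30 → 200 left.
Ops first at 16: fill all 80 → 120 left.
Fill HR second block (70 at 15) → 50 left.
Design first at 14: only 50 left, fill 50.
Total = 26×40 + 20×30 + 16×80 + 15×70 + 14×50 = 4670.

4670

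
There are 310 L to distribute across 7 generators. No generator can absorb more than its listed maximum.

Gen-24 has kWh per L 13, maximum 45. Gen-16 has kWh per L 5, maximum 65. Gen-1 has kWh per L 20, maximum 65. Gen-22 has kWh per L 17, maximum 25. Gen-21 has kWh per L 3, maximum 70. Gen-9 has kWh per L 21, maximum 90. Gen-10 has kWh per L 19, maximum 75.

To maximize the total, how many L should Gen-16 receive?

Highest kWh per L first: Gen-9 21 > Gen-1 20 > Gen-10 19 > Gen-22 17 > Gen-24 13 > Gen-16 5 > Gen-21 3.
Gen-9 takes 90 to reach its cap of 90 ; 220 left.
Gen-1: +65 to 65 (cap) ; 155 left.
Gen-10 takes 75 to reach its cap of 75 ; 80 left.
Gen-22: +25 to 25 (cap) ; 55 left.
Gen-24 takes 45 to reach its cap of 45 ; 10 left.
Gen-16: +10 (room for 65) → 10. Pool exhausted.

10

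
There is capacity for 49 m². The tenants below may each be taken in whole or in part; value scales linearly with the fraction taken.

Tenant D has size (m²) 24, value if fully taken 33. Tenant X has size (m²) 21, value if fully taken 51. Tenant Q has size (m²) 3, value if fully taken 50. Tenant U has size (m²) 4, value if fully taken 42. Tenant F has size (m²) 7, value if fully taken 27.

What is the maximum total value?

189.25

Rank by value-to-size ratio: Tenant Q 50/3≈16.7, Tenant U 42/4≈10.5, Tenant F 27/7≈3.86, Tenant X 51/21≈2.43, Tenant D 33/24≈1.38.
Tenant Q: take in full, 3 m² for value 50 → 46 left.
Tenant U: take in full, 4 m² for value 42 → 42 left.
Tenant F: take in full, 7 m² for value 27 → 35 left.
Take all of Tenant X (21 m², value 51) → 14 m² left.
Fill the last 14 m² with part of Tenant D: 14/24 of it earns 19.25.
Total value = 189.25.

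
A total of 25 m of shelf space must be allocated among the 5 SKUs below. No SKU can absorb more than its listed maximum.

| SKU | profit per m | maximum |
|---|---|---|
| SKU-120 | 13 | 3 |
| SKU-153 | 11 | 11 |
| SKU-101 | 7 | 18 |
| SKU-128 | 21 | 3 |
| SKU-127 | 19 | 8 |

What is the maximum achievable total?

375

Rank by profit per m: SKU-128 21 > SKU-127 19 > SKU-120 13 > SKU-153 11 > SKU-101 7.
SKU-128: +3 to 3 (cap) → 22 left.
SKU-127: +8 to 8 (cap) → 14 left.
SKU-120: +3 to 3 (cap) → 11 left.
Give SKU-153 11 to hit its cap of 11 → 0 left.
Total = 13×3 + 11×11 + 21×3 + 19×8 = 375.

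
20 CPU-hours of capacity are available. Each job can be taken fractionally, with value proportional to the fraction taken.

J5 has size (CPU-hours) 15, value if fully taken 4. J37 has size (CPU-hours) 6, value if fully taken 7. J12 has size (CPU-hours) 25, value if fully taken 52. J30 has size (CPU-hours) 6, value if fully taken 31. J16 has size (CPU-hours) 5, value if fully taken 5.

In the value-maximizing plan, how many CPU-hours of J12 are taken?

Sort by value density: J30 31/6≈5.17, J12 52/25≈2.08, J37 7/6≈1.17, J16 5/5≈1, J5 4/15≈0.267.
J30: take in full, 6 CPU-hours for value 31 — 14 left.
14 CPU-hours left: a 14/25 share of J12 gives 52×14/25 = 29.12.

14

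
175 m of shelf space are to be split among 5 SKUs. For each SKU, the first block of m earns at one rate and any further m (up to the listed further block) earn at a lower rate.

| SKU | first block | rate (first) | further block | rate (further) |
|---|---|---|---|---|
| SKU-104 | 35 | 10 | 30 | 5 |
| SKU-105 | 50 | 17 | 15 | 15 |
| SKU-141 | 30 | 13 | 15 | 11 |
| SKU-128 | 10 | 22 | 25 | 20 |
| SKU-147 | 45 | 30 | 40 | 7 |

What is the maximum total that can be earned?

3535

Treat each block as its own option and order by rate: SKU-147/tier1 30 > SKU-128/tier1 22 > SKU-128/tier2 20 > SKU-105/tier1 17 > SKU-105/tier2 15 > SKU-141/tier1 13 > SKU-141/tier2 11 > SKU-104/tier1 10 > SKU-147/tier2 7 > SKU-104/tier2 5.
Fill SKU-147 tier1 block (45 at 30) → 130 left.
SKU-128 tier1 at 22: fill all 10 → 120 left.
Fill SKU-128 tier2 block (25 at 20) → 95 left.
SKU-105/tier1 (17): +50 → 45 left.
SKU-105/tier2 (15): +15 → 30 left.
Fill SKU-141 tier1 block (30 at 13) → 0 left.
Total = 30×45 + 22×10 + 20×25 + 17×50 + 15×15 + 13×30 = 3535.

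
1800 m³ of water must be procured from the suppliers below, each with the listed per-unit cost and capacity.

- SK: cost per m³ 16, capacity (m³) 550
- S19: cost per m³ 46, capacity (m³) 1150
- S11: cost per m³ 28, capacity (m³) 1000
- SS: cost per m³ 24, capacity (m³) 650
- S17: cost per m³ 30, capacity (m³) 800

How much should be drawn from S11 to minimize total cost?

600

Fill from the cheapest supplier first.
SK (16): use full 550 → 1250 m³ to go.
SS at 24: take all 650 m³ → 600 still needed.
S11 (28): take the remaining 600 → done.
S17, S19: unused.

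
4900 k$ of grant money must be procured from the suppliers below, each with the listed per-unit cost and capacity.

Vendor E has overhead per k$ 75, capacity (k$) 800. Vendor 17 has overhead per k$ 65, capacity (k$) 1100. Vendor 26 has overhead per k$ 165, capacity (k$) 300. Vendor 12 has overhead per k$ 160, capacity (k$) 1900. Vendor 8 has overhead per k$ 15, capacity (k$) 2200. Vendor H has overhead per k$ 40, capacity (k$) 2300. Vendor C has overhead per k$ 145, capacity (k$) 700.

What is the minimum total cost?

151000

Fill from the cheapest supplier first.
Vendor 8 at 15: take all 2200 k$ ; 2700 still needed.
Vendor H (40): use full 2300 ; 400 k$ to go.
Take 400 from Vendor 17 at 65 to finish.
Vendor E, Vendor C, Vendor 12, Vendor 26: unused.
Cost = 2200×15 + 2300×40 + 400×65 = 151000.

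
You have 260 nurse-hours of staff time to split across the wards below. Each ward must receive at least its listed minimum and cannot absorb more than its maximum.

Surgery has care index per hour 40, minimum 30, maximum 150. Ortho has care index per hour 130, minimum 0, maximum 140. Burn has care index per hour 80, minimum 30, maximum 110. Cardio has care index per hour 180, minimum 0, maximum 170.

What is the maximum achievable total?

38100

Meeting every minimum uses 30+0+30+0 = 60 nurse-hours, leaving 200.
Highest care index per hour first: Cardio 180 > Ortho 130 > Burn 80 > Surgery 40.
Cardio takes 170 more to reach its cap of 170 → 30 left.
Ortho: +30 (room for 140) → 30. Pool exhausted.
Total = 40×30 + 130×30 + 80×30 + 180×170 = 38100.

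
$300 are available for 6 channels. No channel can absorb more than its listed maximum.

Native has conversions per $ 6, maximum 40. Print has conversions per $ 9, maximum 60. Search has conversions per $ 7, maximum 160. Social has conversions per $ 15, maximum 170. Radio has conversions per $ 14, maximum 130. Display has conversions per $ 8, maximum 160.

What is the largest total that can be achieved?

Order the channels by conversions per $: Social 15 > Radio 14 > Print 9 > Display 8 > Search 7 > Native 6.
Give Social 170 to hit its cap of 170 — 130 left.
Give Radio 130 to hit its cap of 130 — 0 left.
Total = 15×170 + 14×130 = 4370.

4370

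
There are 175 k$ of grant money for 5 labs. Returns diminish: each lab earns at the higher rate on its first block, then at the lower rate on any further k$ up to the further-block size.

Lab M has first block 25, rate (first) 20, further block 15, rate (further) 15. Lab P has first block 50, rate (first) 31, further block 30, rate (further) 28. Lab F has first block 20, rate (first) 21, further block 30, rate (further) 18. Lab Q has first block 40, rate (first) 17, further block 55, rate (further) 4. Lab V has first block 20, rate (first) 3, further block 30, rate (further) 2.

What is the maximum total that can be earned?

Order all 10 blocks by rate: Lab P/T1 31 > Lab P/T2 28 > Lab F/T1 21 > Lab M/T1 20 > Lab F/T2 18 > Lab Q/T1 17 > Lab M/T2 15 > Lab Q/T2 4 > Lab V/T1 3 > Lab V/T2 2.
Lab P/T1 (31): +50 — 125 left.
Lab P/T2 (28): +30 — 95 left.
Fill Lab F T1 block (20 at 21) — 75 left.
Fill Lab M T1 block (25 at 20) — 50 left.
Fill Lab F T2 block (30 at 18) — 20 left.
Lab Q T1 at 17: only 20 left, fill 20.
Total = 31×50 + 28×30 + 21×20 + 20×25 + 18×30 + 17×20 = 4190.

4190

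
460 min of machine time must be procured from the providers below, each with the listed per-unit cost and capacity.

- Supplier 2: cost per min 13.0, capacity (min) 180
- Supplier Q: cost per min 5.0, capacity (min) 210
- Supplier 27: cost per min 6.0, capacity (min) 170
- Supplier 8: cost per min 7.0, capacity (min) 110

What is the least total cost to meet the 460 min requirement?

Fill from the cheapest provider first.
Supplier Q at 5.0: take all 210 min ; 250 still needed.
Supplier 27 (6.0): use full 170 ; 80 min to go.
Take 80 from Supplier 8 at 7.0 to finish.
Supplier 2: unused.
Cost = 210×5.0 + 170×6.0 + 80×7.0 = 2630.

2630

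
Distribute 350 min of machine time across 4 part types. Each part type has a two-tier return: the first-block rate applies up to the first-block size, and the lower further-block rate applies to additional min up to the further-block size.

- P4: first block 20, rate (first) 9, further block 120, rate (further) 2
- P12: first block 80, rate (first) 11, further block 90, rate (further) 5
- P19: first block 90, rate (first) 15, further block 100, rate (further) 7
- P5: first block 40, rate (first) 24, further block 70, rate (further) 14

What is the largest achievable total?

Order all 8 blocks by rate: P5/tier1 24 > P19/tier1 15 > P5/tier2 14 > P12/tier1 11 > P4/tier1 9 > P19/tier2 7 > P12/tier2 5 > P4/tier2 2.
P5 tier1 at 24: fill all 40 ; 310 left.
P19 tier1 at 15: fill all 90 ; 220 left.
P5/tier2 (14): +70 ; 150 left.
P12/tier1 (11): +80 ; 70 left.
P4 tier1 at 9: fill all 20 ; 50 left.
50 remain; put them into P19 tier2 at 7.
Total = 24×40 + 15×90 + 14×70 + 11×80 + 9×20 + 7×50 = 4700.

4700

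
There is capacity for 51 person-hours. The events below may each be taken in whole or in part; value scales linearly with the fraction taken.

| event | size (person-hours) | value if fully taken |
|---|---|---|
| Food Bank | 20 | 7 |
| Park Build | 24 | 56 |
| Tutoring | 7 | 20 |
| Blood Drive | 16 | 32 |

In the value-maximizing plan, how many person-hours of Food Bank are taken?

Best value per unit of size first: Tutoring 20/7≈2.86, Park Build 56/24≈2.33, Blood Drive 32/16≈2, Food Bank 7/20≈0.35.
Tutoring: take in full, 7 person-hours for value 20 — 44 left.
All 24 person-hours of Park Build fit (value 56) — 20 remain.
Blood Drive: take in full, 16 person-hours for value 32 — 4 left.
Fill the last 4 person-hours with part of Food Bank: 4/20 of it earns 1.4.

4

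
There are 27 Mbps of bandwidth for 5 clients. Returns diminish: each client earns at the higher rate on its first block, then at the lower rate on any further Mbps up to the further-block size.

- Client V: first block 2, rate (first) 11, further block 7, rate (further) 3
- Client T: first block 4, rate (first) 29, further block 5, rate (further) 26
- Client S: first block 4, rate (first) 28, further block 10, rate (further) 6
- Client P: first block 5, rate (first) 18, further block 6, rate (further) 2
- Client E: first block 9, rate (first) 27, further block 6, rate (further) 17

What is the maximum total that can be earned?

691

Treat each block as its own option and order by rate: Client T/first 29 > Client S/first 28 > Client E/first 27 > Client T/second 26 > Client P/first 18 > Client E/second 17 > Client V/first 11 > Client S/second 6 > Client V/second 3 > Client P/second 2.
Client T/first (29): +4 ; 23 left.
Client S/first (28): +4 ; 19 left.
Client E/first (27): +9 ; 10 left.
Client T second at 26: fill all 5 ; 5 left.
Fill Client P first block (5 at 18) ; 0 left.
Total = 29×4 + 28×4 + 27×9 + 26×5 + 18×5 = 691.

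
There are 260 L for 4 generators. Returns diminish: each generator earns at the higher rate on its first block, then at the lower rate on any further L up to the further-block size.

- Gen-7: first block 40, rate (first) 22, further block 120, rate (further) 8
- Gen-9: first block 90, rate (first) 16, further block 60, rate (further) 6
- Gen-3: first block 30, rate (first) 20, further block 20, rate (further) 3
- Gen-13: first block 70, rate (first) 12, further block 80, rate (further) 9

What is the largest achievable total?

Rank every tier by rate: Gen-7/tier1 22 > Gen-3/tier1 20 > Gen-9/tier1 16 > Gen-13/tier1 12 > Gen-13/tier2 9 > Gen-7/tier2 8 > Gen-9/tier2 6 > Gen-3/tier2 3.
Gen-7 tier1 at 22: fill all 40 — 220 left.
Gen-3 tier1 at 20: fill all 30 — 190 left.
Fill Gen-9 tier1 block (90 at 16) — 100 left.
Fill Gen-13 tier1 block (70 at 12) — 30 left.
30 remain; put them into Gen-13 tier2 at 9.
Total = 22×40 + 20×30 + 16×90 + 12×70 + 9×30 = 4030.

4030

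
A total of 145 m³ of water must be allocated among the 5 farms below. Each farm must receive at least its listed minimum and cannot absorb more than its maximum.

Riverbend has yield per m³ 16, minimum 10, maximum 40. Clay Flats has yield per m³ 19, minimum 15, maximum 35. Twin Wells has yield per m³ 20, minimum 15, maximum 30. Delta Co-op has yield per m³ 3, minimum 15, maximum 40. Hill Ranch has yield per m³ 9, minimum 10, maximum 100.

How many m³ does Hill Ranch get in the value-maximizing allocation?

Meeting every minimum uses 10+15+15+15+10 = 65 m³, leaving 80.
Rank by yield per m³: Twin Wells 20 > Clay Flats 19 > Riverbend 16 > Hill Ranch 9 > Delta Co-op 3.
Give Twin Wells 15 more to hit its cap of 30 → 65 left.
Give Clay Flats 20 more to hit its cap of 35 → 45 left.
Riverbend: +30 to 40 (cap) → 15 left.
Only 15 left; Hill Ranch takes them to reach 25.

25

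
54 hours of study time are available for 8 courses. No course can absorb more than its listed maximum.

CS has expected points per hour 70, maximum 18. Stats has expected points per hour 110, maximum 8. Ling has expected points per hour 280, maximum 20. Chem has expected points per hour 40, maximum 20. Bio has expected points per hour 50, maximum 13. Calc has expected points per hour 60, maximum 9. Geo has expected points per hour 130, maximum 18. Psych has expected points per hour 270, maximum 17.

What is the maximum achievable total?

Order the courses by expected points per hour: Ling 280 > Psych 270 > Geo 130 > Stats 110 > CS 70 > Calc 60 > Bio 50 > Chem 40.
Ling takes 20 to reach its cap of 20 — 34 left.
Psych: +17 to 17 (cap) — 17 left.
Geo: +17 (room for 18) → 17. Pool exhausted.
Total = 280×20 + 130×17 + 270×17 = 12400.

12400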